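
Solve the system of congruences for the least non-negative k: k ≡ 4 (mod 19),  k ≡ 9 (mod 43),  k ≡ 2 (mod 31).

18757

The moduli are pairwise coprime; N = 19·43·31 = 25327.
N/19 = 1333; 1333 ≡ 3 (mod 19); 3·13 ≡ 1, so inverse 13.
N/43 = 589; 589 ≡ 30 (mod 43); 30·33 ≡ 1, so inverse 33.
N/31 = 817; 817 ≡ 11 (mod 31); 11·17 ≡ 1, so inverse 17.
k ≡ 4·1333·13 + 9·589·33 + 2·817·17 = 272027.
272027 mod 25327 = 18757.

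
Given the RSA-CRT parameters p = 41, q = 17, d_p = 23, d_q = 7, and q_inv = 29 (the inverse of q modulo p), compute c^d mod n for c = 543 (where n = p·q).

16

m₁ = c^(d_p) mod p: c ≡ 10 (mod 41), and 10^23 mod 41 = 16.
m₂ = c^(d_q) mod q: c ≡ 16 (mod 17), and 16^7 mod 17 = 16.
h = q_inv·(m₁ − m₂) mod p = 29·(16 − 16) mod 41 = 0.
m = m₂ + h·q = 16 + 0·17 = 16.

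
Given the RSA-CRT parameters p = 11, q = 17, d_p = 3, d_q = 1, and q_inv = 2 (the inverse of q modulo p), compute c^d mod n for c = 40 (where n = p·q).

m₁ = c^(d_p) mod p: c ≡ 7 (mod 11), and 7^3 mod 11 = 2.
m₂ = c^(d_q) mod q: c ≡ 6 (mod 17), and 6^1 mod 17 = 6.
h = q_inv·(m₁ − m₂) mod p = 2·(2 − 6) mod 11 = 3.
m = m₂ + h·q = 6 + 3·17 = 57.

57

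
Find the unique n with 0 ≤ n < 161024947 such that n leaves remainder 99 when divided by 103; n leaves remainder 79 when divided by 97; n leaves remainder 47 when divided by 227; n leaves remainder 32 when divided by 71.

From n ≡ 99 (mod 103) write n = 99 + 103t. Substituting into n ≡ 79 (mod 97) gives 103t ≡ 77 (mod 97), and since 6⁻¹ ≡ 81 (mod 97), t ≡ 29. Hence n ≡ 99 + 103·29 = 3086 (mod 9991).
From n ≡ 3086 (mod 9991) write n = 3086 + 9991t. Substituting into n ≡ 47 (mod 227) gives 9991t ≡ 139 (mod 227), and since 3⁻¹ ≡ 76 (mod 227), t ≡ 122. Hence n ≡ 3086 + 9991·122 = 1221988 (mod 2267957).
From n ≡ 1221988 (mod 2267957) write n = 1221988 + 2267957t. Substituting into n ≡ 32 (mod 71) gives 2267957t ≡ 25 (mod 71), and since 4⁻¹ ≡ 18 (mod 71), t ≡ 24. Hence n ≡ 1221988 + 2267957·24 = 55652956 (mod 161024947).

55652956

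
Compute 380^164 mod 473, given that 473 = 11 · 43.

350

Mod 11: 380 ≡ 6; by Fermat, exponent reduces to 164 mod 10 = 4; 6^4 ≡ 9 (mod 11).
Mod 43: 380 ≡ 36; by Fermat, exponent reduces to 164 mod 42 = 38; 36^38 ≡ 6 (mod 43).
Combine by CRT: x ≡ 9 (mod 11), x ≡ 6 (mod 43) ⇒ x ≡ 350 (mod 473).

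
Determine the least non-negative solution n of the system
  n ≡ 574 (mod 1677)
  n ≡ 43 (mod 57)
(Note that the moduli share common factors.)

7282

gcd(1677, 57) = 3 and 3 | (43 − 574), so the pair is consistent; merging gives n ≡ 7282 (mod 31863), where 31863 = lcm(1677, 57).
The solution is unique modulo lcm(1677, 57) = 31863.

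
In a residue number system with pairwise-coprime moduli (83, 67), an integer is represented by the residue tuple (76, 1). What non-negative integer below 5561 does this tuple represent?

From x ≡ 76 (mod 83) write x = 76 + 83t. Substituting into x ≡ 1 (mod 67) gives 83t ≡ 59 (mod 67), and since 16⁻¹ ≡ 21 (mod 67), t ≡ 33. Hence x ≡ 76 + 83·33 = 2815 (mod 5561).

2815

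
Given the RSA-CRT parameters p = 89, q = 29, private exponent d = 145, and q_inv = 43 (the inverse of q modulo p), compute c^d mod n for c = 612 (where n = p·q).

d_p = d mod (p−1) = 145 mod 88 = 57; d_q = d mod (q−1) = 5.
m₁ = c^(d_p) mod p: c ≡ 78 (mod 89), and 78^57 mod 89 = 32.
m₂ = c^(d_q) mod q: c ≡ 3 (mod 29), and 3^5 mod 29 = 11.
h = q_inv·(m₁ − m₂) mod p = 43·(32 − 11) mod 89 = 13.
m = m₂ + h·q = 11 + 13·29 = 388.

388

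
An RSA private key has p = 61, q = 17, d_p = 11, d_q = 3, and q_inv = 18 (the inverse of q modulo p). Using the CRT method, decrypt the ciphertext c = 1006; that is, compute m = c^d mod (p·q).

m₁ = c^(d_p) mod p: c ≡ 30 (mod 61), and 30^11 mod 61 = 54.
m₂ = c^(d_q) mod q: c ≡ 3 (mod 17), and 3^3 mod 17 = 10.
h = q_inv·(m₁ − m₂) mod p = 18·(54 − 10) mod 61 = 60.
m = m₂ + h·q = 10 + 60·17 = 1030.

1030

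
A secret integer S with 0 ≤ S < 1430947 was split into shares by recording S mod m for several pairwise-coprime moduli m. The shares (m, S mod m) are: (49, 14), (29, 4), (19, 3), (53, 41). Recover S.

147063

From S ≡ 14 (mod 49) write S = 14 + 49t. Substituting into S ≡ 4 (mod 29) gives 49t ≡ 19 (mod 29), and since 20⁻¹ ≡ 16 (mod 29), t ≡ 14. Hence S ≡ 14 + 49·14 = 700 (mod 1421).
From S ≡ 700 (mod 1421) write S = 700 + 1421t. Substituting into S ≡ 3 (mod 19) gives 1421t ≡ 6 (mod 19), and since 15⁻¹ ≡ 14 (mod 19), t ≡ 8. Hence S ≡ 700 + 1421·8 = 12068 (mod 26999).
From S ≡ 12068 (mod 26999) write S = 12068 + 26999t. Substituting into S ≡ 41 (mod 53) gives 26999t ≡ 4 (mod 53), and since 22⁻¹ ≡ 41 (mod 53), t ≡ 5. Hence S ≡ 12068 + 26999·5 = 147063 (mod 1430947).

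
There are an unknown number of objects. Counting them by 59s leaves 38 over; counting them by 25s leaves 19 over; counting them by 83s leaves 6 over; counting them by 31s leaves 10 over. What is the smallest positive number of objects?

From N ≡ 38 (mod 59) write N = 38 + 59t. Substituting into N ≡ 19 (mod 25) gives 59t ≡ 6 (mod 25), and since 9⁻¹ ≡ 14 (mod 25), t ≡ 9. Hence N ≡ 38 + 59·9 = 569 (mod 1475).
From N ≡ 569 (mod 1475) write N = 569 + 1475t. Substituting into N ≡ 6 (mod 83) gives 1475t ≡ 18 (mod 83), and since 64⁻¹ ≡ 48 (mod 83), t ≡ 34. Hence N ≡ 569 + 1475·34 = 50719 (mod 122425).
From N ≡ 50719 (mod 122425) write N = 50719 + 122425t. Substituting into N ≡ 10 (mod 31) gives 122425t ≡ 7 (mod 31), and since 6⁻¹ ≡ 26 (mod 31), t ≡ 27. Hence N ≡ 50719 + 122425·27 = 3356194 (mod 3795175).

3356194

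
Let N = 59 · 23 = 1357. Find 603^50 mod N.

Mod 59: 603 ≡ 13; 13^50 ≡ 26 (mod 59).
Mod 23: 603 ≡ 5; by Fermat, exponent reduces to 50 mod 22 = 6; 5^6 ≡ 8 (mod 23).
Combine by CRT: x ≡ 26 (mod 59), x ≡ 8 (mod 23) ⇒ x ≡ 675 (mod 1357).

675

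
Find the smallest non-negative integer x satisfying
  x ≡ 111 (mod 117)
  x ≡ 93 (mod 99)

1281

Combine the congruences pairwise.
gcd(117, 99) = 9 and 9 | (93 − 111), so the pair is consistent; merging gives x ≡ 1281 (mod 1287), where 1287 = lcm(117, 99).
The solution is unique modulo lcm(117, 99) = 1287.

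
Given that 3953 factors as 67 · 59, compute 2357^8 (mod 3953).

3434

Mod 67: 2357 ≡ 12; 12^8 ≡ 17 (mod 67).
Mod 59: 2357 ≡ 56; 56^8 ≡ 12 (mod 59).
Combine by CRT: x ≡ 17 (mod 67), x ≡ 12 (mod 59) ⇒ x ≡ 3434 (mod 3953).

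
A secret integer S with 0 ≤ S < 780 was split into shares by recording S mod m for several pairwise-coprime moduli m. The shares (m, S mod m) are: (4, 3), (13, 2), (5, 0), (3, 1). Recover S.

From S ≡ 3 (mod 4) write S = 3 + 4t. Substituting into S ≡ 2 (mod 13) gives 4t ≡ 12 (mod 13), and since 4⁻¹ ≡ 10 (mod 13), t ≡ 3. Hence S ≡ 3 + 4·3 = 15 (mod 52).
From S ≡ 15 (mod 52) write S = 15 + 52t. Substituting into S ≡ 0 (mod 5) gives 52t ≡ 0 (mod 5), and since 2⁻¹ ≡ 3 (mod 5), t ≡ 0. Hence S ≡ 15 + 52·0 = 15 (mod 260).
From S ≡ 15 (mod 260) write S = 15 + 260t. Substituting into S ≡ 1 (mod 3) gives 260t ≡ 1 (mod 3), and since 2⁻¹ ≡ 2 (mod 3), t ≡ 2. Hence S ≡ 15 + 260·2 = 535 (mod 780).

535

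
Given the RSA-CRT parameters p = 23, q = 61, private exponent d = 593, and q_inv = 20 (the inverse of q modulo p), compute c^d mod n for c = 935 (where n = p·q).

802

d_p = d mod (p−1) = 593 mod 22 = 21; d_q = d mod (q−1) = 53.
m₁ = c^(d_p) mod p: c ≡ 15 (mod 23), and 15^21 mod 23 = 20.
m₂ = c^(d_q) mod q: c ≡ 20 (mod 61), and 20^53 mod 61 = 9.
h = q_inv·(m₁ − m₂) mod p = 20·(20 − 9) mod 23 = 13.
m = m₂ + h·q = 9 + 13·61 = 802.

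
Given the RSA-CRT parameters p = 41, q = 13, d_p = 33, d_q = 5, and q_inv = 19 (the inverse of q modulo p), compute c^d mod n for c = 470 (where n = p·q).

149

m₁ = c^(d_p) mod p: c ≡ 19 (mod 41), and 19^33 mod 41 = 26.
m₂ = c^(d_q) mod q: c ≡ 2 (mod 13), and 2^5 mod 13 = 6.
h = q_inv·(m₁ − m₂) mod p = 19·(26 − 6) mod 41 = 11.
m = m₂ + h·q = 6 + 11·13 = 149.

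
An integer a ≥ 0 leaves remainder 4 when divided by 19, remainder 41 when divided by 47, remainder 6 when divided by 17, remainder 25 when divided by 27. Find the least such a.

The moduli are pairwise coprime; N = 19·47·17·27 = 409887.
N/19 = 21573; 21573 ≡ 8 (mod 19); 8·12 ≡ 1, so inverse 12.
N/47 = 8721; 8721 ≡ 26 (mod 47); 26·38 ≡ 1, so inverse 38.
N/17 = 24111; 24111 ≡ 5 (mod 17); 5·7 ≡ 1, so inverse 7.
N/27 = 15181; 15181 ≡ 7 (mod 27); 7·4 ≡ 1, so inverse 4.
a ≡ 4·21573·12 + 41·8721·38 + 6·24111·7 + 25·15181·4 = 17153584.
17153584 mod 409887 = 348217.

348217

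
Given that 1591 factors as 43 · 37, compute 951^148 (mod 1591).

1543

Mod 43: 951 ≡ 5; by Fermat, exponent reduces to 148 mod 42 = 22; 5^22 ≡ 38 (mod 43).
Mod 37: 951 ≡ 26; by Fermat, exponent reduces to 148 mod 36 = 4; 26^4 ≡ 26 (mod 37).
Combine by CRT: x ≡ 38 (mod 43), x ≡ 26 (mod 37) ⇒ x ≡ 1543 (mod 1591).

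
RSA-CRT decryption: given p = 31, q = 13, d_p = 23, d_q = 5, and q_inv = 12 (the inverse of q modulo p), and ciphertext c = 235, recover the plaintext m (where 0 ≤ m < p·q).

131

m₁ = c^(d_p) mod p: c ≡ 18 (mod 31), and 18^23 mod 31 = 7.
m₂ = c^(d_q) mod q: c ≡ 1 (mod 13), and 1^5 mod 13 = 1.
h = q_inv·(m₁ − m₂) mod p = 12·(7 − 1) mod 31 = 10.
m = m₂ + h·q = 1 + 10·13 = 131.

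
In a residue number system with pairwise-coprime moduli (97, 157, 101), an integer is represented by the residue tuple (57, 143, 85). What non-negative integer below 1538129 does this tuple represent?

Combine the congruences pairwise.
From x ≡ 57 (mod 97) write x = 57 + 97t. Substituting into x ≡ 143 (mod 157) gives 97t ≡ 86 (mod 157), and since 97⁻¹ ≡ 34 (mod 157), t ≡ 98. Hence x ≡ 57 + 97·98 = 9563 (mod 15229).
From x ≡ 9563 (mod 15229) write x = 9563 + 15229t. Substituting into x ≡ 85 (mod 101) gives 15229t ≡ 16 (mod 101), and since 79⁻¹ ≡ 78 (mod 101), t ≡ 36. Hence x ≡ 9563 + 15229·36 = 557807 (mod 1538129).

557807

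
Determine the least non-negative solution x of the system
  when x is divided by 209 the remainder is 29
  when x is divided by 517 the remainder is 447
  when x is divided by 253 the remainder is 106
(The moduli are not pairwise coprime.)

gcd(209, 517) = 11 and 11 | (447 − 29), so the pair is consistent; merging gives x ≡ 447 (mod 9823), where 9823 = lcm(209, 517).
gcd(9823, 253) = 11 and 11 | (106 − 447), so the pair is consistent; merging gives x ≡ 20093 (mod 225929), where 225929 = lcm(9823, 253).
The solution is unique modulo lcm(209, 517, 253) = 225929.

20093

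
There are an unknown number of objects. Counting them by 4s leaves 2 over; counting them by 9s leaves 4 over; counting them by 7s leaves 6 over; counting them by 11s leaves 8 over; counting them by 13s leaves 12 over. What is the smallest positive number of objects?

10282

Combine the congruences pairwise.
From N ≡ 2 (mod 4) write N = 2 + 4t. Substituting into N ≡ 4 (mod 9) gives 4t ≡ 2 (mod 9), and since 4⁻¹ ≡ 7 (mod 9), t ≡ 5. Hence N ≡ 2 + 4·5 = 22 (mod 36).
From N ≡ 22 (mod 36) write N = 22 + 36t. Substituting into N ≡ 6 (mod 7) gives 36t ≡ 5 (mod 7), and since 1⁻¹ ≡ 1 (mod 7), t ≡ 5. Hence N ≡ 22 + 36·5 = 202 (mod 252).
From N ≡ 202 (mod 252) write N = 202 + 252t. Substituting into N ≡ 8 (mod 11) gives 252t ≡ 4 (mod 11), and since 10⁻¹ ≡ 10 (mod 11), t ≡ 7. Hence N ≡ 202 + 252·7 = 1966 (mod 2772).
From N ≡ 1966 (mod 2772) write N = 1966 + 2772t. Substituting into N ≡ 12 (mod 13) gives 2772t ≡ 9 (mod 13), and since 3⁻¹ ≡ 9 (mod 13), t ≡ 3. Hence N ≡ 1966 + 2772·3 = 10282 (mod 36036).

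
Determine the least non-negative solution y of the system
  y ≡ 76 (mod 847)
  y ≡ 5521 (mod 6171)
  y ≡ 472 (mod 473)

579424

gcd(847, 6171) = 121 and 121 | (5521 − 76), so the pair is consistent; merging gives y ≡ 17863 (mod 43197), where 43197 = lcm(847, 6171).
gcd(43197, 473) = 11 and 11 | (472 − 17863), so the pair is consistent; merging gives y ≡ 579424 (mod 1857471), where 1857471 = lcm(43197, 473).
The solution is unique modulo lcm(847, 6171, 473) = 1857471.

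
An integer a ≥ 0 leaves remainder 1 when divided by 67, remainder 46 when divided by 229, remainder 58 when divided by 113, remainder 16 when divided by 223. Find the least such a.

The moduli are pairwise coprime; N = 67·229·113·223 = 386628257.
N/67 = 5770571; 5770571 ≡ 62 (mod 67); 62·40 ≡ 1, so inverse 40.
N/229 = 1688333; 1688333 ≡ 145 (mod 229); 145·199 ≡ 1, so inverse 199.
N/113 = 3421489; 3421489 ≡ 75 (mod 113); 75·110 ≡ 1, so inverse 110.
N/223 = 1733759; 1733759 ≡ 157 (mod 223); 157·125 ≡ 1, so inverse 125.
a ≡ 1·5770571·40 + 46·1688333·199 + 58·3421489·110 + 16·1733759·125 = 40982440942.
40982440942 mod 386628257 = 386473957.

386473957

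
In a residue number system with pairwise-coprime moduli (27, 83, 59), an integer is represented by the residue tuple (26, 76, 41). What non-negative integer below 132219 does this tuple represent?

The moduli are pairwise coprime; N = 27·83·59 = 132219.
N/27 = 4897; 4897 ≡ 10 (mod 27); 10·19 ≡ 1, so inverse 19.
N/83 = 1593; 1593 ≡ 16 (mod 83); 16·26 ≡ 1, so inverse 26.
N/59 = 2241; 2241 ≡ 58 (mod 59); 58·58 ≡ 1, so inverse 58.
x ≡ 26·4897·19 + 76·1593·26 + 41·2241·58 = 10895984.
10895984 mod 132219 = 54026.

54026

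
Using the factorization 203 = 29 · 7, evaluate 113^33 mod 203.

134

Mod 29: 113 ≡ 26; by Fermat, exponent reduces to 33 mod 28 = 5; 26^5 ≡ 18 (mod 29).
Mod 7: 113 ≡ 1; by Fermat, exponent reduces to 33 mod 6 = 3; 1^3 ≡ 1 (mod 7).
Combine by CRT: x ≡ 18 (mod 29), x ≡ 1 (mod 7) ⇒ x ≡ 134 (mod 203).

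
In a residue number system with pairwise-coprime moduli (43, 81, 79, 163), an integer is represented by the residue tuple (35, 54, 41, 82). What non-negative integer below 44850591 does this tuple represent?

From x ≡ 35 (mod 43) write x = 35 + 43t. Substituting into x ≡ 54 (mod 81) gives 43t ≡ 19 (mod 81), and since 43⁻¹ ≡ 49 (mod 81), t ≡ 40. Hence x ≡ 35 + 43·40 = 1755 (mod 3483).
From x ≡ 1755 (mod 3483) write x = 1755 + 3483t. Substituting into x ≡ 41 (mod 79) gives 3483t ≡ 24 (mod 79), and since 7⁻¹ ≡ 34 (mod 79), t ≡ 26. Hence x ≡ 1755 + 3483·26 = 92313 (mod 275157).
From x ≡ 92313 (mod 275157) write x = 92313 + 275157t. Substituting into x ≡ 82 (mod 163) gives 275157t ≡ 27 (mod 163), and since 13⁻¹ ≡ 138 (mod 163), t ≡ 140. Hence x ≡ 92313 + 275157·140 = 38614293 (mod 44850591).

38614293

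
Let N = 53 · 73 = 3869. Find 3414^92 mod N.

3204

Mod 53: 3414 ≡ 22; by Fermat, exponent reduces to 92 mod 52 = 40; 22^40 ≡ 24 (mod 53).
Mod 73: 3414 ≡ 56; by Fermat, exponent reduces to 92 mod 72 = 20; 56^20 ≡ 65 (mod 73).
Combine by CRT: x ≡ 24 (mod 53), x ≡ 65 (mod 73) ⇒ x ≡ 3204 (mod 3869).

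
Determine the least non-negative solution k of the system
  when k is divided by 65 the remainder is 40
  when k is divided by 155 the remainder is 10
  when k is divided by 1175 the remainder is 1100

88050

Combine the congruences pairwise.
gcd(65, 155) = 5 and 5 | (10 − 40), so the pair is consistent; merging gives k ≡ 1405 (mod 2015), where 2015 = lcm(65, 155).
gcd(2015, 1175) = 5 and 5 | (1100 − 1405), so the pair is consistent; merging gives k ≡ 88050 (mod 473525), where 473525 = lcm(2015, 1175).
The solution is unique modulo lcm(65, 155, 1175) = 473525.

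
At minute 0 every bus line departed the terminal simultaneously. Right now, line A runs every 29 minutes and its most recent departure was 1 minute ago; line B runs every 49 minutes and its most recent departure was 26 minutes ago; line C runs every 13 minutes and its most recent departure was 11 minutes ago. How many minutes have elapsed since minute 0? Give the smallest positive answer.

6004

The moduli are pairwise coprime; N = 29·49·13 = 18473.
N/29 = 637; 637 ≡ 28 (mod 29); 28·28 ≡ 1, so inverse 28.
N/49 = 377; 377 ≡ 34 (mod 49); 34·13 ≡ 1, so inverse 13.
N/13 = 1421; 1421 ≡ 4 (mod 13); 4·10 ≡ 1, so inverse 10.
t ≡ 1·637·28 + 26·377·13 + 11·1421·10 = 301572.
301572 mod 18473 = 6004.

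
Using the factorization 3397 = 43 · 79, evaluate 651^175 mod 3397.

Mod 43: 651 ≡ 6; by Fermat, exponent reduces to 175 mod 42 = 7; 6^7 ≡ 6 (mod 43).
Mod 79: 651 ≡ 19; by Fermat, exponent reduces to 175 mod 78 = 19; 19^19 ≡ 5 (mod 79).
Combine by CRT: x ≡ 6 (mod 43), x ≡ 5 (mod 79) ⇒ x ≡ 479 (mod 3397).

479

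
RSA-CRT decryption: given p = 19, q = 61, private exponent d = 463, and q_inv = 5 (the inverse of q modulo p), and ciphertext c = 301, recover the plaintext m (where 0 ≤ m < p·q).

347

d_p = d mod (p−1) = 463 mod 18 = 13; d_q = d mod (q−1) = 43.
m₁ = c^(d_p) mod p: c ≡ 16 (mod 19), and 16^13 mod 19 = 5.
m₂ = c^(d_q) mod q: c ≡ 57 (mod 61), and 57^43 mod 61 = 42.
h = q_inv·(m₁ − m₂) mod p = 5·(5 − 42) mod 19 = 5.
m = m₂ + h·q = 42 + 5·61 = 347.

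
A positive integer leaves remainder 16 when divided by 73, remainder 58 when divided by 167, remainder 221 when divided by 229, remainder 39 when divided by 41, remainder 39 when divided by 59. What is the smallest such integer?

2872552863

The moduli are pairwise coprime; N = 73·167·229·41·59 = 6753216641.
N/73 = 92509817; 92509817 ≡ 56 (mod 73); 56·30 ≡ 1, so inverse 30.
N/167 = 40438423; 40438423 ≡ 41 (mod 167); 41·110 ≡ 1, so inverse 110.
N/229 = 29490029; 29490029 ≡ 96 (mod 229); 96·198 ≡ 1, so inverse 198.
N/41 = 164712601; 164712601 ≡ 21 (mod 41); 21·2 ≡ 1, so inverse 2.
N/59 = 114461299; 114461299 ≡ 1 (mod 59), inverse 1.
x ≡ 16·92509817·30 + 58·40438423·110 + 221·29490029·198 + 39·164712601·2 + 39·114461299·1 = 1610138113421.
1610138113421 mod 6753216641 = 2872552863.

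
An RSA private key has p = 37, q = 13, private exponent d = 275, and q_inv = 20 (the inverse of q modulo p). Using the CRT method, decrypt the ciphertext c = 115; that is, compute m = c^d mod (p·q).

d_p = d mod (p−1) = 275 mod 36 = 23; d_q = d mod (q−1) = 11.
m₁ = c^(d_p) mod p: c ≡ 4 (mod 37), and 4^23 mod 37 = 25.
m₂ = c^(d_q) mod q: c ≡ 11 (mod 13), and 11^11 mod 13 = 6.
h = q_inv·(m₁ − m₂) mod p = 20·(25 − 6) mod 37 = 10.
m = m₂ + h·q = 6 + 10·13 = 136.

136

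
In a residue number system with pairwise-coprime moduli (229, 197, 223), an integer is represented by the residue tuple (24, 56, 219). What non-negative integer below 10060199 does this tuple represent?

The moduli are pairwise coprime; N = 229·197·223 = 10060199.
N/229 = 43931; 43931 ≡ 192 (mod 229); 192·99 ≡ 1, so inverse 99.
N/197 = 51067; 51067 ≡ 44 (mod 197); 44·103 ≡ 1, so inverse 103.
N/223 = 45113; 45113 ≡ 67 (mod 223); 67·10 ≡ 1, so inverse 10.
x ≡ 24·43931·99 + 56·51067·103 + 219·45113·10 = 497731982.
497731982 mod 10060199 = 4782231.

4782231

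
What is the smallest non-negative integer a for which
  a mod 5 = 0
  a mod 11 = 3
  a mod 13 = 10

Combine the congruences pairwise.
From a ≡ 0 (mod 5) write a = 0 + 5t. Substituting into a ≡ 3 (mod 11) gives 5t ≡ 3 (mod 11), and since 5⁻¹ ≡ 9 (mod 11), t ≡ 5. Hence a ≡ 0 + 5·5 = 25 (mod 55).
From a ≡ 25 (mod 55) write a = 25 + 55t. Substituting into a ≡ 10 (mod 13) gives 55t ≡ 11 (mod 13), and since 3⁻¹ ≡ 9 (mod 13), t ≡ 8. Hence a ≡ 25 + 55·8 = 465 (mod 715).

465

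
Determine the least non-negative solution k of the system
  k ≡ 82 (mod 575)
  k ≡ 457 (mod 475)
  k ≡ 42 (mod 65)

32282

gcd(575, 475) = 25 and 25 | (457 − 82), so the pair is consistent; merging gives k ≡ 10432 (mod 10925), where 10925 = lcm(575, 475).
gcd(10925, 65) = 5 and 5 | (42 − 10432), so the pair is consistent; merging gives k ≡ 32282 (mod 142025), where 142025 = lcm(10925, 65).
The solution is unique modulo lcm(575, 475, 65) = 142025.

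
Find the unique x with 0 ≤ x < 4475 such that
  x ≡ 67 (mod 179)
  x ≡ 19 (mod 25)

Combine the congruences pairwise.
From x ≡ 67 (mod 179) write x = 67 + 179t. Substituting into x ≡ 19 (mod 25) gives 179t ≡ 2 (mod 25), and since 4⁻¹ ≡ 19 (mod 25), t ≡ 13. Hence x ≡ 67 + 179·13 = 2394 (mod 4475).

2394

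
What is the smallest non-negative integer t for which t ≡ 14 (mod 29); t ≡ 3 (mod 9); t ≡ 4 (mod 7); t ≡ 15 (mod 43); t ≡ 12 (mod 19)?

36264

From t ≡ 14 (mod 29) write t = 14 + 29s. Substituting into t ≡ 3 (mod 9) gives 29s ≡ 7 (mod 9), and since 2⁻¹ ≡ 5 (mod 9), s ≡ 8. Hence t ≡ 14 + 29·8 = 246 (mod 261).
From t ≡ 246 (mod 261) write t = 246 + 261s. Substituting into t ≡ 4 (mod 7) gives 261s ≡ 3 (mod 7), and since 2⁻¹ ≡ 4 (mod 7), s ≡ 5. Hence t ≡ 246 + 261·5 = 1551 (mod 1827).
From t ≡ 1551 (mod 1827) write t = 1551 + 1827s. Substituting into t ≡ 15 (mod 43) gives 1827s ≡ 12 (mod 43), and since 21⁻¹ ≡ 41 (mod 43), s ≡ 19. Hence t ≡ 1551 + 1827·19 = 36264 (mod 78561).
From t ≡ 36264 (mod 78561) write t = 36264 + 78561s. Substituting into t ≡ 12 (mod 19) gives 78561s ≡ 0 (mod 19), and since 15⁻¹ ≡ 14 (mod 19), s ≡ 0. Hence t ≡ 36264 + 78561·0 = 36264 (mod 1492659).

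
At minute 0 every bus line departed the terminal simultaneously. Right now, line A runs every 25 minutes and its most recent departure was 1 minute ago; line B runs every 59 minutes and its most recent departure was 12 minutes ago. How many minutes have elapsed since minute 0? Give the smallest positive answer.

1251

From t ≡ 1 (mod 25) write t = 1 + 25s. Substituting into t ≡ 12 (mod 59) gives 25s ≡ 11 (mod 59), and since 25⁻¹ ≡ 26 (mod 59), s ≡ 50. Hence t ≡ 1 + 25·50 = 1251 (mod 1475).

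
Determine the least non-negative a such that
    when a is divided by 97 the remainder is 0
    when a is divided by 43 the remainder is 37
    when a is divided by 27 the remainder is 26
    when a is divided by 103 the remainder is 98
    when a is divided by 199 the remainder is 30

679599557

From a ≡ 0 (mod 97) write a = 0 + 97t. Substituting into a ≡ 37 (mod 43) gives 97t ≡ 37 (mod 43), and since 11⁻¹ ≡ 4 (mod 43), t ≡ 19. Hence a ≡ 0 + 97·19 = 1843 (mod 4171).
From a ≡ 1843 (mod 4171) write a = 1843 + 4171t. Substituting into a ≡ 26 (mod 27) gives 4171t ≡ 19 (mod 27), and since 13⁻¹ ≡ 25 (mod 27), t ≡ 16. Hence a ≡ 1843 + 4171·16 = 68579 (mod 112617).
From a ≡ 68579 (mod 112617) write a = 68579 + 112617t. Substituting into a ≡ 98 (mod 103) gives 112617t ≡ 14 (mod 103), and since 38⁻¹ ≡ 19 (mod 103), t ≡ 60. Hence a ≡ 68579 + 112617·60 = 6825599 (mod 11599551).
From a ≡ 6825599 (mod 11599551) write a = 6825599 + 11599551t. Substituting into a ≡ 30 (mod 199) gives 11599551t ≡ 131 (mod 199), and since 40⁻¹ ≡ 5 (mod 199), t ≡ 58. Hence a ≡ 6825599 + 11599551·58 = 679599557 (mod 2308310649).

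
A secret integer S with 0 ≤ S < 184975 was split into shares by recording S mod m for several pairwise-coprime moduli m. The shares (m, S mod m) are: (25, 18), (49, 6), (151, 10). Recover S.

118243

From S ≡ 18 (mod 25) write S = 18 + 25t. Substituting into S ≡ 6 (mod 49) gives 25t ≡ 37 (mod 49), and since 25⁻¹ ≡ 2 (mod 49), t ≡ 25. Hence S ≡ 18 + 25·25 = 643 (mod 1225).
From S ≡ 643 (mod 1225) write S = 643 + 1225t. Substituting into S ≡ 10 (mod 151) gives 1225t ≡ 122 (mod 151), and since 17⁻¹ ≡ 80 (mod 151), t ≡ 96. Hence S ≡ 643 + 1225·96 = 118243 (mod 184975).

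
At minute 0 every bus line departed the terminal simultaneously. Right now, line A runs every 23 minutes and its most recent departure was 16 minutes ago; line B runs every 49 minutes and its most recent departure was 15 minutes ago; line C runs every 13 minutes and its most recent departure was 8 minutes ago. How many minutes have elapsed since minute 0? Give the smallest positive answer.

The moduli are pairwise coprime; N = 23·49·13 = 14651.
N/23 = 637; 637 ≡ 16 (mod 23); 16·13 ≡ 1, so inverse 13.
N/49 = 299; 299 ≡ 5 (mod 49); 5·10 ≡ 1, so inverse 10.
N/13 = 1127; 1127 ≡ 9 (mod 13); 9·3 ≡ 1, so inverse 3.
t ≡ 16·637·13 + 15·299·10 + 8·1127·3 = 204394.
204394 mod 14651 = 13931.

13931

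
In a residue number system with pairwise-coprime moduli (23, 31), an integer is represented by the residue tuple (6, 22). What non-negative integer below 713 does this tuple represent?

From x ≡ 6 (mod 23) write x = 6 + 23t. Substituting into x ≡ 22 (mod 31) gives 23t ≡ 16 (mod 31), and since 23⁻¹ ≡ 27 (mod 31), t ≡ 29. Hence x ≡ 6 + 23·29 = 673 (mod 713).

673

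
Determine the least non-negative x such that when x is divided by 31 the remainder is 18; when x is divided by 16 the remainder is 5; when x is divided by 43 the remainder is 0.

3397

From x ≡ 18 (mod 31) write x = 18 + 31t. Substituting into x ≡ 5 (mod 16) gives 31t ≡ 3 (mod 16), and since 15⁻¹ ≡ 15 (mod 16), t ≡ 13. Hence x ≡ 18 + 31·13 = 421 (mod 496).
From x ≡ 421 (mod 496) write x = 421 + 496t. Substituting into x ≡ 0 (mod 43) gives 496t ≡ 9 (mod 43), and since 23⁻¹ ≡ 15 (mod 43), t ≡ 6. Hence x ≡ 421 + 496·6 = 3397 (mod 21328).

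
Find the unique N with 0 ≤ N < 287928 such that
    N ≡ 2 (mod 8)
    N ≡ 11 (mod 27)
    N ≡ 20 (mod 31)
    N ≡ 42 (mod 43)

The moduli are pairwise coprime; M = 8·27·31·43 = 287928.
M/8 = 35991; 35991 ≡ 7 (mod 8); 7·7 ≡ 1, so inverse 7.
M/27 = 10664; 10664 ≡ 26 (mod 27); 26·26 ≡ 1, so inverse 26.
M/31 = 9288; 9288 ≡ 19 (mod 31); 19·18 ≡ 1, so inverse 18.
M/43 = 6696; 6696 ≡ 31 (mod 43); 31·25 ≡ 1, so inverse 25.
N ≡ 2·35991·7 + 11·10664·26 + 20·9288·18 + 42·6696·25 = 13928258.
13928258 mod 287928 = 107714.

107714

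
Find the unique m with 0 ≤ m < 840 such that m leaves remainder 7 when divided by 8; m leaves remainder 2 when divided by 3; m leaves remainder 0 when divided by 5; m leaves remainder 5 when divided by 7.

215

From m ≡ 7 (mod 8) write m = 7 + 8t. Substituting into m ≡ 2 (mod 3) gives 8t ≡ 1 (mod 3), and since 2⁻¹ ≡ 2 (mod 3), t ≡ 2. Hence m ≡ 7 + 8·2 = 23 (mod 24).
From m ≡ 23 (mod 24) write m = 23 + 24t. Substituting into m ≡ 0 (mod 5) gives 24t ≡ 2 (mod 5), and since 4⁻¹ ≡ 4 (mod 5), t ≡ 3. Hence m ≡ 23 + 24·3 = 95 (mod 120).
From m ≡ 95 (mod 120) write m = 95 + 120t. Substituting into m ≡ 5 (mod 7) gives 120t ≡ 1 (mod 7), and since 1⁻¹ ≡ 1 (mod 7), t ≡ 1. Hence m ≡ 95 + 120·1 = 215 (mod 840).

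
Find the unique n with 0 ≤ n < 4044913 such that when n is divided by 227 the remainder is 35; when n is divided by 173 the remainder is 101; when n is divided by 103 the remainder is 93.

1763144

The moduli are pairwise coprime; M = 227·173·103 = 4044913.
M/227 = 17819; 17819 ≡ 113 (mod 227); 113·225 ≡ 1, so inverse 225.
M/173 = 23381; 23381 ≡ 26 (mod 173); 26·20 ≡ 1, so inverse 20.
M/103 = 39271; 39271 ≡ 28 (mod 103); 28·92 ≡ 1, so inverse 92.
n ≡ 35·17819·225 + 101·23381·20 + 93·39271·92 = 523556921.
523556921 mod 4044913 = 1763144.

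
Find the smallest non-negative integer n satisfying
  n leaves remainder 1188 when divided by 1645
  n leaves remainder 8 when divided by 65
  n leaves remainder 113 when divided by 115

Combine the congruences pairwise.
gcd(1645, 65) = 5 and 5 | (8 − 1188), so the pair is consistent; merging gives n ≡ 11058 (mod 21385), where 21385 = lcm(1645, 65).
gcd(21385, 115) = 5 and 5 | (113 − 11058), so the pair is consistent; merging gives n ≡ 96598 (mod 491855), where 491855 = lcm(21385, 115).
The solution is unique modulo lcm(1645, 65, 115) = 491855.

96598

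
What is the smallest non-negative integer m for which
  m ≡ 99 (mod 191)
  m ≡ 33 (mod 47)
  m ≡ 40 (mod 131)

The moduli are pairwise coprime; N = 191·47·131 = 1175987.
N/191 = 6157; 6157 ≡ 45 (mod 191); 45·17 ≡ 1, so inverse 17.
N/47 = 25021; 25021 ≡ 17 (mod 47); 17·36 ≡ 1, so inverse 36.
N/131 = 8977; 8977 ≡ 69 (mod 131); 69·19 ≡ 1, so inverse 19.
m ≡ 99·6157·17 + 33·25021·36 + 40·8977·19 = 46909699.
46909699 mod 1175987 = 1046206.

1046206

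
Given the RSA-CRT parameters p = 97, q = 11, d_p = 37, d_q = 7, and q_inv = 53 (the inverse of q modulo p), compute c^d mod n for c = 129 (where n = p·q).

266

m₁ = c^(d_p) mod p: c ≡ 32 (mod 97), and 32^37 mod 97 = 72.
m₂ = c^(d_q) mod q: c ≡ 8 (mod 11), and 8^7 mod 11 = 2.
h = q_inv·(m₁ − m₂) mod p = 53·(72 − 2) mod 97 = 24.
m = m₂ + h·q = 2 + 24·11 = 266.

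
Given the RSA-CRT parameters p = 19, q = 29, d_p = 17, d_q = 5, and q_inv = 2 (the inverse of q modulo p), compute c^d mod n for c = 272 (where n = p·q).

m₁ = c^(d_p) mod p: c ≡ 6 (mod 19), and 6^17 mod 19 = 16.
m₂ = c^(d_q) mod q: c ≡ 11 (mod 29), and 11^5 mod 29 = 14.
h = q_inv·(m₁ − m₂) mod p = 2·(16 − 14) mod 19 = 4.
m = m₂ + h·q = 14 + 4·29 = 130.

130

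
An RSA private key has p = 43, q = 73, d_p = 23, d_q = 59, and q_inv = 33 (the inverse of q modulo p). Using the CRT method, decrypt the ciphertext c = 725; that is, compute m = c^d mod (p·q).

1082

m₁ = c^(d_p) mod p: c ≡ 37 (mod 43), and 37^23 mod 43 = 7.
m₂ = c^(d_q) mod q: c ≡ 68 (mod 73), and 68^59 mod 73 = 60.
h = q_inv·(m₁ − m₂) mod p = 33·(7 − 60) mod 43 = 14.
m = m₂ + h·q = 60 + 14·73 = 1082.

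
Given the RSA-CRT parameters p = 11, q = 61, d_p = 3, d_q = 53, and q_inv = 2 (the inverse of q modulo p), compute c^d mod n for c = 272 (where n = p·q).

m₁ = c^(d_p) mod p: c ≡ 8 (mod 11), and 8^3 mod 11 = 6.
m₂ = c^(d_q) mod q: c ≡ 28 (mod 61), and 28^53 mod 61 = 8.
h = q_inv·(m₁ − m₂) mod p = 2·(6 − 8) mod 11 = 7.
m = m₂ + h·q = 8 + 7·61 = 435.

435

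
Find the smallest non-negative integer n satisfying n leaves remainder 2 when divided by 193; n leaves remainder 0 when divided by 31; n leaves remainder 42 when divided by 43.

The moduli are pairwise coprime; M = 193·31·43 = 257269.
M/193 = 1333; 1333 ≡ 175 (mod 193); 175·75 ≡ 1, so inverse 75.
M/31 = 8299; 8299 ≡ 22 (mod 31); 22·24 ≡ 1, so inverse 24.
M/43 = 5983; 5983 ≡ 6 (mod 43); 6·36 ≡ 1, so inverse 36.
n ≡ 2·1333·75 + 0·8299·24 + 42·5983·36 = 9246246.
9246246 mod 257269 = 241831.

241831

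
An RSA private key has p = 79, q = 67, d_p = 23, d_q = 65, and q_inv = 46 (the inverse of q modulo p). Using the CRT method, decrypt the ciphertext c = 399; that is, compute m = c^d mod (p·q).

m₁ = c^(d_p) mod p: c ≡ 4 (mod 79), and 4^23 mod 79 = 49.
m₂ = c^(d_q) mod q: c ≡ 64 (mod 67), and 64^65 mod 67 = 22.
h = q_inv·(m₁ − m₂) mod p = 46·(49 − 22) mod 79 = 57.
m = m₂ + h·q = 22 + 57·67 = 3841.

3841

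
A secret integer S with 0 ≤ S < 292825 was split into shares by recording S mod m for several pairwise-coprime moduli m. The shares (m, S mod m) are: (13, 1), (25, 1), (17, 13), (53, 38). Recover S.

112451

The moduli are pairwise coprime; N = 13·25·17·53 = 292825.
N/13 = 22525; 22525 ≡ 9 (mod 13); 9·3 ≡ 1, so inverse 3.
N/25 = 11713; 11713 ≡ 13 (mod 25); 13·2 ≡ 1, so inverse 2.
N/17 = 17225; 17225 ≡ 4 (mod 17); 4·13 ≡ 1, so inverse 13.
N/53 = 5525; 5525 ≡ 13 (mod 53); 13·49 ≡ 1, so inverse 49.
S ≡ 1·22525·3 + 1·11713·2 + 13·17225·13 + 38·5525·49 = 13289576.
13289576 mod 292825 = 112451.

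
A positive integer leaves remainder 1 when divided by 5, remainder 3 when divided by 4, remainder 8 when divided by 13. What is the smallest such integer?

151

From N ≡ 1 (mod 5) write N = 1 + 5t. Substituting into N ≡ 3 (mod 4) gives 5t ≡ 2 (mod 4), and since 1⁻¹ ≡ 1 (mod 4), t ≡ 2. Hence N ≡ 1 + 5·2 = 11 (mod 20).
From N ≡ 11 (mod 20) write N = 11 + 20t. Substituting into N ≡ 8 (mod 13) gives 20t ≡ 10 (mod 13), and since 7⁻¹ ≡ 2 (mod 13), t ≡ 7. Hence N ≡ 11 + 20·7 = 151 (mod 260).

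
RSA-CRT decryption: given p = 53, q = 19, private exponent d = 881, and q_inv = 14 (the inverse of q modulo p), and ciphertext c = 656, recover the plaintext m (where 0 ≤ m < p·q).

d_p = d mod (p−1) = 881 mod 52 = 49; d_q = d mod (q−1) = 17.
m₁ = c^(d_p) mod p: c ≡ 20 (mod 53), and 20^49 mod 53 = 35.
m₂ = c^(d_q) mod q: c ≡ 10 (mod 19), and 10^17 mod 19 = 2.
h = q_inv·(m₁ − m₂) mod p = 14·(35 − 2) mod 53 = 38.
m = m₂ + h·q = 2 + 38·19 = 724.

724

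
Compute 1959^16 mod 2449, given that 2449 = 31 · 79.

Mod 31: 1959 ≡ 6; 6^16 ≡ 25 (mod 31).
Mod 79: 1959 ≡ 63; 63^16 ≡ 51 (mod 79).
Combine by CRT: x ≡ 25 (mod 31), x ≡ 51 (mod 79) ⇒ x ≡ 1947 (mod 2449).

1947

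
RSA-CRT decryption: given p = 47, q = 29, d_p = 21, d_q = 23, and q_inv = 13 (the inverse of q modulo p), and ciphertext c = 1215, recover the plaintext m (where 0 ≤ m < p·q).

775

m₁ = c^(d_p) mod p: c ≡ 40 (mod 47), and 40^21 mod 47 = 23.
m₂ = c^(d_q) mod q: c ≡ 26 (mod 29), and 26^23 mod 29 = 21.
h = q_inv·(m₁ − m₂) mod p = 13·(23 − 21) mod 47 = 26.
m = m₂ + h·q = 21 + 26·29 = 775.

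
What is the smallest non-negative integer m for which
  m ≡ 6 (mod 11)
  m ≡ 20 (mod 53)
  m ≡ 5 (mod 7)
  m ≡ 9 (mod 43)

26626

Combine the congruences pairwise.
From m ≡ 6 (mod 11) write m = 6 + 11t. Substituting into m ≡ 20 (mod 53) gives 11t ≡ 14 (mod 53), and since 11⁻¹ ≡ 29 (mod 53), t ≡ 35. Hence m ≡ 6 + 11·35 = 391 (mod 583).
From m ≡ 391 (mod 583) write m = 391 + 583t. Substituting into m ≡ 5 (mod 7) gives 583t ≡ 6 (mod 7), and since 2⁻¹ ≡ 4 (mod 7), t ≡ 3. Hence m ≡ 391 + 583·3 = 2140 (mod 4081).
From m ≡ 2140 (mod 4081) write m = 2140 + 4081t. Substituting into m ≡ 9 (mod 43) gives 4081t ≡ 19 (mod 43), and since 39⁻¹ ≡ 32 (mod 43), t ≡ 6. Hence m ≡ 2140 + 4081·6 = 26626 (mod 175483).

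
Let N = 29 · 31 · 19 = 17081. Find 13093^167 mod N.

Mod 29: 13093 ≡ 14; by Fermat, exponent reduces to 167 mod 28 = 27; 14^27 ≡ 27 (mod 29).
Mod 31: 13093 ≡ 11; by Fermat, exponent reduces to 167 mod 30 = 17; 11^17 ≡ 3 (mod 31).
Mod 19: 13093 ≡ 2; by Fermat, exponent reduces to 167 mod 18 = 5; 2^5 ≡ 13 (mod 19).
Combine by CRT: x ≡ 27 (mod 29), x ≡ 3 (mod 31), x ≡ 13 (mod 19) ⇒ x ≡ 3072 (mod 17081).

3072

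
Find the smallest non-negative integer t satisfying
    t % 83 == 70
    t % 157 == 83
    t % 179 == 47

1052925

From t ≡ 70 (mod 83) write t = 70 + 83s. Substituting into t ≡ 83 (mod 157) gives 83s ≡ 13 (mod 157), and since 83⁻¹ ≡ 70 (mod 157), s ≡ 125. Hence t ≡ 70 + 83·125 = 10445 (mod 13031).
From t ≡ 10445 (mod 13031) write t = 10445 + 13031s. Substituting into t ≡ 47 (mod 179) gives 13031s ≡ 163 (mod 179), and since 143⁻¹ ≡ 174 (mod 179), s ≡ 80. Hence t ≡ 10445 + 13031·80 = 1052925 (mod 2332549).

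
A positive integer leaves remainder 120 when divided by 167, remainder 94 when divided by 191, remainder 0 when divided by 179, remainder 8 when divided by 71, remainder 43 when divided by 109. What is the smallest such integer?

From n ≡ 120 (mod 167) write n = 120 + 167t. Substituting into n ≡ 94 (mod 191) gives 167t ≡ 165 (mod 191), and since 167⁻¹ ≡ 183 (mod 191), t ≡ 17. Hence n ≡ 120 + 167·17 = 2959 (mod 31897).
From n ≡ 2959 (mod 31897) write n = 2959 + 31897t. Substituting into n ≡ 0 (mod 179) gives 31897t ≡ 84 (mod 179), and since 35⁻¹ ≡ 133 (mod 179), t ≡ 74. Hence n ≡ 2959 + 31897·74 = 2363337 (mod 5709563).
From n ≡ 2363337 (mod 5709563) write n = 2363337 + 5709563t. Substituting into n ≡ 8 (mod 71) gives 5709563t ≡ 48 (mod 71), and since 27⁻¹ ≡ 50 (mod 71), t ≡ 57. Hence n ≡ 2363337 + 5709563·57 = 327808428 (mod 405378973).
From n ≡ 327808428 (mod 405378973) write n = 327808428 + 405378973t. Substituting into n ≡ 43 (mod 109) gives 405378973t ≡ 68 (mod 109), and since 16⁻¹ ≡ 75 (mod 109), t ≡ 86. Hence n ≡ 327808428 + 405378973·86 = 35190400106 (mod 44186308057).

35190400106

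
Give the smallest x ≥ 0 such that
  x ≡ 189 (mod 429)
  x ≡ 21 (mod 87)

gcd(429, 87) = 3 and 3 | (21 − 189), so the pair is consistent; merging gives x ≡ 12201 (mod 12441), where 12441 = lcm(429, 87).
The solution is unique modulo lcm(429, 87) = 12441.

12201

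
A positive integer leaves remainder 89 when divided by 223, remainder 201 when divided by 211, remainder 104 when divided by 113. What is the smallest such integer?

2292083

The moduli are pairwise coprime; N = 223·211·113 = 5316989.
N/223 = 23843; 23843 ≡ 205 (mod 223); 205·161 ≡ 1, so inverse 161.
N/211 = 25199; 25199 ≡ 90 (mod 211); 90·68 ≡ 1, so inverse 68.
N/113 = 47053; 47053 ≡ 45 (mod 113); 45·108 ≡ 1, so inverse 108.
x ≡ 89·23843·161 + 201·25199·68 + 104·47053·108 = 1214565575.
1214565575 mod 5316989 = 2292083.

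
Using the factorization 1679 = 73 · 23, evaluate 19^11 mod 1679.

Mod 73: 19 ≡ 19; 19^11 ≡ 35 (mod 73).
Mod 23: 19 ≡ 19; 19^11 ≡ 22 (mod 23).
Combine by CRT: x ≡ 35 (mod 73), x ≡ 22 (mod 23) ⇒ x ≡ 1057 (mod 1679).

1057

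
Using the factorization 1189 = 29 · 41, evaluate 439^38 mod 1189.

371

Mod 29: 439 ≡ 4; by Fermat, exponent reduces to 38 mod 28 = 10; 4^10 ≡ 23 (mod 29).
Mod 41: 439 ≡ 29; 29^38 ≡ 2 (mod 41).
Combine by CRT: x ≡ 23 (mod 29), x ≡ 2 (mod 41) ⇒ x ≡ 371 (mod 1189).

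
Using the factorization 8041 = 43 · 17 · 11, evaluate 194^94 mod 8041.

1521

Mod 43: 194 ≡ 22; by Fermat, exponent reduces to 94 mod 42 = 10; 22^10 ≡ 16 (mod 43).
Mod 17: 194 ≡ 7; by Fermat, exponent reduces to 94 mod 16 = 14; 7^14 ≡ 8 (mod 17).
Mod 11: 194 ≡ 7; by Fermat, exponent reduces to 94 mod 10 = 4; 7^4 ≡ 3 (mod 11).
Combine by CRT: x ≡ 16 (mod 43), x ≡ 8 (mod 17), x ≡ 3 (mod 11) ⇒ x ≡ 1521 (mod 8041).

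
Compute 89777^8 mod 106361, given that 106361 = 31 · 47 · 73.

Mod 31: 89777 ≡ 1; 1^8 ≡ 1 (mod 31).
Mod 47: 89777 ≡ 7; 7^8 ≡ 16 (mod 47).
Mod 73: 89777 ≡ 60; 60^8 ≡ 32 (mod 73).
Combine by CRT: x ≡ 1 (mod 31), x ≡ 16 (mod 47), x ≡ 32 (mod 73) ⇒ x ≡ 86026 (mod 106361).

86026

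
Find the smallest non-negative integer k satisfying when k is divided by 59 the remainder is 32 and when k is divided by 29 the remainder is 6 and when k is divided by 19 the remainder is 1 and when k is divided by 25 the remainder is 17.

261992

From k ≡ 32 (mod 59) write k = 32 + 59t. Substituting into k ≡ 6 (mod 29) gives 59t ≡ 3 (mod 29), and since 1⁻¹ ≡ 1 (mod 29), t ≡ 3. Hence k ≡ 32 + 59·3 = 209 (mod 1711).
From k ≡ 209 (mod 1711) write k = 209 + 1711t. Substituting into k ≡ 1 (mod 19) gives 1711t ≡ 1 (mod 19), and since 1⁻¹ ≡ 1 (mod 19), t ≡ 1. Hence k ≡ 209 + 1711·1 = 1920 (mod 32509).
From k ≡ 1920 (mod 32509) write k = 1920 + 32509t. Substituting into k ≡ 17 (mod 25) gives 32509t ≡ 22 (mod 25), and since 9⁻¹ ≡ 14 (mod 25), t ≡ 8. Hence k ≡ 1920 + 32509·8 = 261992 (mod 812725).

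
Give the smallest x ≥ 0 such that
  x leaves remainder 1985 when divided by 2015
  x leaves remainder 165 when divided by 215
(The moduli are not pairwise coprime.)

gcd(2015, 215) = 5 and 5 | (165 − 1985), so the pair is consistent; merging gives x ≡ 64450 (mod 86645), where 86645 = lcm(2015, 215).
The solution is unique modulo lcm(2015, 215) = 86645.

64450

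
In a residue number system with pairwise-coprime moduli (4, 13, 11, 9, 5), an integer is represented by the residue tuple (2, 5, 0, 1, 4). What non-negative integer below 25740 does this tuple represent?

10054

The moduli are pairwise coprime; N = 4·13·11·9·5 = 25740.
N/4 = 6435; 6435 ≡ 3 (mod 4); 3·3 ≡ 1, so inverse 3.
N/13 = 1980; 1980 ≡ 4 (mod 13); 4·10 ≡ 1, so inverse 10.
N/11 = 2340; 2340 ≡ 8 (mod 11); 8·7 ≡ 1, so inverse 7.
N/9 = 2860; 2860 ≡ 7 (mod 9); 7·4 ≡ 1, so inverse 4.
N/5 = 5148; 5148 ≡ 3 (mod 5); 3·2 ≡ 1, so inverse 2.
x ≡ 2·6435·3 + 5·1980·10 + 0·2340·7 + 1·2860·4 + 4·5148·2 = 190234.
190234 mod 25740 = 10054.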